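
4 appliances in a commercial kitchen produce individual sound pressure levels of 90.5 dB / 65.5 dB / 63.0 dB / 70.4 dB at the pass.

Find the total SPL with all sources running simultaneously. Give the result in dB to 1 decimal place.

90.6 dB

Σ 10^(Lᵢ/10) = 1.139e+09.
L_total = 10·log₁₀(1.139e+09) = 90.6 dB.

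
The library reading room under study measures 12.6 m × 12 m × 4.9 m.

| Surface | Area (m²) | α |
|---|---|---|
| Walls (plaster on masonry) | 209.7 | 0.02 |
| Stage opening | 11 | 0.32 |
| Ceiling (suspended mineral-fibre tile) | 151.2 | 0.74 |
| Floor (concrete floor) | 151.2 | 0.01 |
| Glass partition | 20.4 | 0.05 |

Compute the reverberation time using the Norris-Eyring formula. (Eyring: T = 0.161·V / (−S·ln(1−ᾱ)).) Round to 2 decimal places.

S = Σ Sᵢ = 543.5 m².
Absorption A = 209.7×0.02 + 11×0.32 + 151.2×0.74 + 151.2×0.01 + 20.4×0.05 = 122.134 sabins.
ᾱ = 122.134 / 543.5 = 0.2247.
−S·ln(1−ᾱ) = −543.5 × ln(1 − 0.2247) = 138.324.
V = 12.6 × 12 × 4.9 = 740.88 m³.
RT60 = 0.161 × 740.88 / 138.324 = 0.86 s.

0.86 s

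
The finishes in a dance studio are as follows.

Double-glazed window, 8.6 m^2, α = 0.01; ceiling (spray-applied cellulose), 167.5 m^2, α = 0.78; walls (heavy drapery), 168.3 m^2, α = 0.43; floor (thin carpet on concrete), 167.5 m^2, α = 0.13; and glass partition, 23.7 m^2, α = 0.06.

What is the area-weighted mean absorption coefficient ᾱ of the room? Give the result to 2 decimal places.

Total surface area S = 535.6 m^2.
Σ(Sᵢαᵢ) = 8.6*0.01 + 167.5*0.78 + 168.3*0.43 + 167.5*0.13 + 23.7*0.06 = 226.302.
ᾱ = 226.302 / 535.6 = 0.42.

0.42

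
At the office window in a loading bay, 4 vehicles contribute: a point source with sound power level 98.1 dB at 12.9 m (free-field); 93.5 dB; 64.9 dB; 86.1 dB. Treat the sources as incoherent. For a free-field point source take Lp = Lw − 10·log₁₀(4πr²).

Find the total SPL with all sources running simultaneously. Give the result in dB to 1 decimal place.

94.2 dB

Source at 12.9 m: Lp = 98.1 − 10·log₁₀(4π·12.9²) = 98.1 − 10·log₁₀(2091.170) = 64.9 dB.
Sum in the linear (power) domain: Σ 10^(Lᵢ/10) = 10^(64.9/10) + 10^(93.5/10) + 10^(64.9/10) + 10^(86.1/10) = 2.652e+09.
L_total = 10·log₁₀(2.652e+09) = 94.2 dB.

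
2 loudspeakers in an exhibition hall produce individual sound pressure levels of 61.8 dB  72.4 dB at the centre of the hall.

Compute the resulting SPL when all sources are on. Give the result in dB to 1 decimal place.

Σ 10^(Lᵢ/10) = 1.889e+07.
Combined level = 10 log₁₀(1.889e+07) = 72.8 dB.

72.8 dB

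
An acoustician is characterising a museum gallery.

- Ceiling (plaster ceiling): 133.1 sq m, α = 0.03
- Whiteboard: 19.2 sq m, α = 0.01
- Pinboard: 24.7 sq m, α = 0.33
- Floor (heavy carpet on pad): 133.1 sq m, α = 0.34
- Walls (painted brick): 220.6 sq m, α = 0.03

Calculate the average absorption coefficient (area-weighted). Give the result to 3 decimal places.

Total surface area S = 530.7 sq m.
A = 133.1*0.03 + 19.2*0.01 + 24.7*0.33 + 133.1*0.34 + 220.6*0.03 = 64.208 sabins.
ᾱ = A/S = 0.121.

0.121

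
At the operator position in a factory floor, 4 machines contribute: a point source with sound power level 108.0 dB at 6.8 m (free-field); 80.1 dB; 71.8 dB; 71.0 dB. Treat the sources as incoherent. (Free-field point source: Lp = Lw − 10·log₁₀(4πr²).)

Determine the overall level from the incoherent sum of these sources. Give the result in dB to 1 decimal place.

Source at 6.8 m: Lp = 108.0 − 10·log₁₀(4π·6.8²) = 108.0 − 10·log₁₀(581.069) = 80.4 dB.
Σ 10^(Lᵢ/10) = 2.397e+08.
Back to dB: 10·log₁₀ Σ = 83.8 dB.

83.8 dB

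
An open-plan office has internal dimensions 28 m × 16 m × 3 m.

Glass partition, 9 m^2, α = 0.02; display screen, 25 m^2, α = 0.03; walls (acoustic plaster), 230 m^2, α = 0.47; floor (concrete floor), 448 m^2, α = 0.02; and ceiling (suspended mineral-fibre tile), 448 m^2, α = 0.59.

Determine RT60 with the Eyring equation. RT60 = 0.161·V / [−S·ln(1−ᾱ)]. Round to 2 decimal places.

0.47 s

Total surface area S = 9 + 25 + 230 + 448 + 448 = 1160.0 m^2.
Absorption A = 9×0.02 + 25×0.03 + 230×0.47 + 448×0.02 + 448×0.59 = 382.310 sabins.
ᾱ = 382.310 / 1160.0 = 0.3296.
Eyring denominator: −S ln(1−ᾱ) = 463.862.
V = 28 × 16 × 3 = 1344 m³.
T = 0.161·V/[−S·ln(1−ᾱ)] = 0.161·1344/463.862 = 0.47 s.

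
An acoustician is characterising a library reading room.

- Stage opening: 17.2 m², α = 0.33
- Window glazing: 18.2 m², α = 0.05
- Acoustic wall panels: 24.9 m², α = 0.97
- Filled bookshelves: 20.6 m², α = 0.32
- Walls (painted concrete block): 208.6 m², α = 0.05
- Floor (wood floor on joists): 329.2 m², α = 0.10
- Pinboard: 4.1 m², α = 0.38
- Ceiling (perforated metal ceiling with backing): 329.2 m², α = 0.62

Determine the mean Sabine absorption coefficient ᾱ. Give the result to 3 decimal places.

Total surface area S = 952.0 m².
Σ(Sᵢαᵢ) = 17.2·0.33 + 18.2·0.05 + 24.9·0.97 + 20.6·0.32 + 208.6·0.05 + 329.2·0.10 + 4.1·0.38 + 329.2·0.62 = 286.343.
ᾱ = A/S = 0.301.

0.301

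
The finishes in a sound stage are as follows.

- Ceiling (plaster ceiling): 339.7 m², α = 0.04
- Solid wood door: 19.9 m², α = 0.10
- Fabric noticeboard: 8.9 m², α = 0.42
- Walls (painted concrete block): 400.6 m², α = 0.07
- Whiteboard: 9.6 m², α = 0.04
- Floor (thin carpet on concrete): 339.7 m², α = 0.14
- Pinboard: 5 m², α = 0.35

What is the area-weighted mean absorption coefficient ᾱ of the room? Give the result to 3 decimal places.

0.086

S = Σ Sᵢ = 339.7 + 19.9 + 8.9 + 400.6 + 9.6 + 339.7 + 5 = 1123.4 m².
Σ(Sᵢαᵢ) = 339.7*0.04 + 19.9*0.10 + 8.9*0.42 + 400.6*0.07 + 9.6*0.04 + 339.7*0.14 + 5*0.35 = 97.050.
ᾱ = A/S = 0.086.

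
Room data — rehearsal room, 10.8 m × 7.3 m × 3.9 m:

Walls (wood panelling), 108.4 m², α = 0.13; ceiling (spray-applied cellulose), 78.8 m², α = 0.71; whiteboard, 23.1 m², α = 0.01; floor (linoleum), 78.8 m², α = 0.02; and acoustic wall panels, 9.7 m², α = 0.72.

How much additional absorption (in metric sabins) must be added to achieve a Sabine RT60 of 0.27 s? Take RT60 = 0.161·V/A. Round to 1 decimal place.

A₁ = Σ Sᵢαᵢ = 108.4*0.13 + 78.8*0.71 + 23.1*0.01 + 78.8*0.02 + 9.7*0.72 = 78.831 sabins.
V = 307.476 m³. Required absorption A₂ = 0.161 × 307.476 / 0.27 = 183.347 sabins.
Additional absorption ΔA = 183.347 − 78.831 = 104.5 sabins.

104.5 sabins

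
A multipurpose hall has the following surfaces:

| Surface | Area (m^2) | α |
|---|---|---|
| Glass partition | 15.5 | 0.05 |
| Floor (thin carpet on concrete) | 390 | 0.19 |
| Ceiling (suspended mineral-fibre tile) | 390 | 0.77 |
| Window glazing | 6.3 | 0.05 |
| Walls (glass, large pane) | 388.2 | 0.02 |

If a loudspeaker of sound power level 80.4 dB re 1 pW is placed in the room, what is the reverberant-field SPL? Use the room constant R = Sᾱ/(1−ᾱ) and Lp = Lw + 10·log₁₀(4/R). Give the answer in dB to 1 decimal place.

Σ(Sᵢαᵢ) = 15.5×0.05 + 390×0.19 + 390×0.77 + 6.3×0.05 + 388.2×0.02 = 383.254; total area S = 1190.0 m^2.
ᾱ = 383.254/1190.0 = 0.3221; R = Sᾱ/(1−ᾱ) = 383.254/(1−0.3221) = 565.355 m^2.
Lp = 80.4 + 10·log₁₀(4/565.355) = 80.4 + (-21.50) = 58.9 dB.

58.9 dB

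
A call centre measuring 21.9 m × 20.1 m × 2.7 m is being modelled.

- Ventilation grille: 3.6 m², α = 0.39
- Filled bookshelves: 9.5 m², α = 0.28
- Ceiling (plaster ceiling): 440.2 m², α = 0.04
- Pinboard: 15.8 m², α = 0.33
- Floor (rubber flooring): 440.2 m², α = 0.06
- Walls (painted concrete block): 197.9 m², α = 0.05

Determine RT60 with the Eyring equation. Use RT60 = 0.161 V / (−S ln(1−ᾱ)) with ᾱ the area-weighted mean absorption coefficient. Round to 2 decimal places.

S = Σ Sᵢ = 1107.2 m².
Σ(Sᵢαᵢ) = 3.6×0.39 + 9.5×0.28 + 440.2×0.04 + 15.8×0.33 + 440.2×0.06 + 197.9×0.05 = 63.193.
Mean coefficient ᾱ = A/S = 0.0571.
Eyring denominator: −S ln(1−ᾱ) = 65.098.
V = 21.9 × 20.1 × 2.7 = 1188.513 m³.
RT60 = 0.161 × 1188.513 / 65.098 = 2.94 s.

2.94 seconds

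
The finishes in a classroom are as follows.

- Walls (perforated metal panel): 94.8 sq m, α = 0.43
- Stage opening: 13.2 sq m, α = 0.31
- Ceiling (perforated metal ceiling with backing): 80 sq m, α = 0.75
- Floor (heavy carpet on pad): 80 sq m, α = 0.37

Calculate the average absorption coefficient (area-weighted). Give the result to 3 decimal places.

0.502

Total surface area S = 268.0 sq m.
Weighted sum Σ Sα = 134.456.
ᾱ = A/S = 0.502.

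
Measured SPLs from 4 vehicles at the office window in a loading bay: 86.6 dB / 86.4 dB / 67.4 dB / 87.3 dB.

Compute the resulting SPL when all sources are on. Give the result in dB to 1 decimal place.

Sum in the linear (power) domain: Σ 10^(Lᵢ/10) = 10^(86.6/10) + 10^(86.4/10) + 10^(67.4/10) + 10^(87.3/10) = 1.436e+09.
L_total = 10·log₁₀(1.436e+09) = 91.6 dB.

91.6 dB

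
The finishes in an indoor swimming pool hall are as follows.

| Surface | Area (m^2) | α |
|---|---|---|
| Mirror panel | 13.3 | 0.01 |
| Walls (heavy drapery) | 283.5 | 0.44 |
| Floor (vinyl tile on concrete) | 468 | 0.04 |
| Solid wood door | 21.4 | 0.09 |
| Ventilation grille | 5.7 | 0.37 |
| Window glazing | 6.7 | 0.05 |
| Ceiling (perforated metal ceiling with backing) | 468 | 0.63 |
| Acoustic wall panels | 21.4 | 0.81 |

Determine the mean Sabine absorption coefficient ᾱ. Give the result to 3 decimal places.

0.357

Total surface area S = 1288.0 m^2.
Σ(Sᵢαᵢ) = 13.3*0.01 + 283.5*0.44 + 468*0.04 + 21.4*0.09 + 5.7*0.37 + 6.7*0.05 + 468*0.63 + 21.4*0.81 = 460.137.
ᾱ = A/S = 0.357.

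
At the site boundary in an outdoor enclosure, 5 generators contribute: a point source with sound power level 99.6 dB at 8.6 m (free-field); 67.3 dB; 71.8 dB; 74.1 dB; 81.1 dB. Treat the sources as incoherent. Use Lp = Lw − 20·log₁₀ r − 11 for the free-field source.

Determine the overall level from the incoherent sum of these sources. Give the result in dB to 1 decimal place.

Source at 8.6 m: Lp = 99.6 − 20·log₁₀(8.6) − 11 = 69.9 dB.
Σ 10^(Lᵢ/10) = 1.848e+08.
Back to dB: 10·log₁₀ Σ = 82.7 dB.

82.7 dB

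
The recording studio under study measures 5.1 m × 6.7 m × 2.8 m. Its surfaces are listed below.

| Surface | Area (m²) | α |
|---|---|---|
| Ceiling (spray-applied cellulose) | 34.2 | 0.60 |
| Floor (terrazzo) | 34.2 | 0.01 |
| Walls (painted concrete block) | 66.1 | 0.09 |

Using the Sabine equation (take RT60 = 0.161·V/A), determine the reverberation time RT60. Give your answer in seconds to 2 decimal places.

Equivalent absorption area: A = 34.2*0.60 + 34.2*0.01 + 66.1*0.09 = 26.811 m².
V = 5.1·6.7·2.8 = 95.676 m³.
T = 0.161 V/A = 0.161·95.676/26.811 = 0.57 s.

0.57 s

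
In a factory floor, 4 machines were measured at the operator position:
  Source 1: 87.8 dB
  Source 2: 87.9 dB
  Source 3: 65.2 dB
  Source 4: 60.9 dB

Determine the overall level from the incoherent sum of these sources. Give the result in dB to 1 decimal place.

Converting to relative power and adding: 10^(87.8/10) + 10^(87.9/10) + 10^(65.2/10) + 10^(60.9/10) = 1.224e+09.
Back to dB: 10·log₁₀ Σ = 90.9 dB.

90.9 dB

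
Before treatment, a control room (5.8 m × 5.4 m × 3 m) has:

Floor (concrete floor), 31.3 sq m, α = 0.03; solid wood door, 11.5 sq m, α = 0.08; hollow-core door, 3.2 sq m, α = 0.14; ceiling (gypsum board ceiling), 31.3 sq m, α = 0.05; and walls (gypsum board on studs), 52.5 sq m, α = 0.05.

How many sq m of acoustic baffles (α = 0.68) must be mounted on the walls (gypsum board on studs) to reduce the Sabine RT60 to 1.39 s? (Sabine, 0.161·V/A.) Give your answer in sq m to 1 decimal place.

Equivalent absorption area: A₁ = 31.3·0.03 + 11.5·0.08 + 3.2·0.14 + 31.3·0.05 + 52.5·0.05 = 6.497 sq m.
Required A₂ = 0.161·93.96/1.39 = 10.883 sabins.
ΔA needed = 10.883 − 6.497 = 4.386 sabins.
Net gain per sq m: Δα = 0.68 − 0.05 = 0.63.
Area = ΔA/Δα = 4.386/0.63 = 7.0 sq m.

7.0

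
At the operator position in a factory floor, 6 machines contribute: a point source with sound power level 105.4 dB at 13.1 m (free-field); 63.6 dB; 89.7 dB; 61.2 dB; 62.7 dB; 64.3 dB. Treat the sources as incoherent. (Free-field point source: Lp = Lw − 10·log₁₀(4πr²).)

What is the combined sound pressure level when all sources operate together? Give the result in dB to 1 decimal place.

89.8 dB

Source at 13.1 m: Lp = 105.4 − 10·log₁₀(4π·13.1²) = 105.4 − 10·log₁₀(2156.515) = 72.1 dB.
Σ 10^(Lᵢ/10) = 9.576e+08.
Back to dB: 10·log₁₀ Σ = 89.8 dB.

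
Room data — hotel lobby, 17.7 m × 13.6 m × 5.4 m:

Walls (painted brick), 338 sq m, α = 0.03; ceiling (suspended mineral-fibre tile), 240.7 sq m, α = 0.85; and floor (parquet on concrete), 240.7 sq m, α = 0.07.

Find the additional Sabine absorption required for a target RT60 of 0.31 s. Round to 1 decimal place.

Summing Sᵢαᵢ: 10.140 + 204.595 + 16.849 → A₁ = 231.584 sabins.
V = 1299.888 m³. Required absorption A₂ = 0.161 × 1299.888 / 0.31 = 675.103 sabins.
Shortfall: 675.103 − 231.584 = 443.5 sabins.

443.5 sabins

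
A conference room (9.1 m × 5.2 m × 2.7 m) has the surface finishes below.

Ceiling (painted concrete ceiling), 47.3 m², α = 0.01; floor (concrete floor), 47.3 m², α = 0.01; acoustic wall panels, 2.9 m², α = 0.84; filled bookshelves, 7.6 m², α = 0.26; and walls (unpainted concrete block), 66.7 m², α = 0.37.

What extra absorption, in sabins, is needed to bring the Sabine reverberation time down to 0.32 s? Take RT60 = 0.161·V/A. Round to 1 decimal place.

34.2 sabins

Total absorption A₁ = 47.3·0.01 + 47.3·0.01 + 2.9·0.84 + 7.6·0.26 + 66.7·0.37
  = 0.473 + 0.473 + 2.436 + 1.976 + 24.679 = 30.037 m² sabins.
V = 127.764 m³. Required absorption A₂ = 0.161 × 127.764 / 0.32 = 64.281 sabins.
Additional absorption ΔA = 64.281 − 30.037 = 34.2 sabins.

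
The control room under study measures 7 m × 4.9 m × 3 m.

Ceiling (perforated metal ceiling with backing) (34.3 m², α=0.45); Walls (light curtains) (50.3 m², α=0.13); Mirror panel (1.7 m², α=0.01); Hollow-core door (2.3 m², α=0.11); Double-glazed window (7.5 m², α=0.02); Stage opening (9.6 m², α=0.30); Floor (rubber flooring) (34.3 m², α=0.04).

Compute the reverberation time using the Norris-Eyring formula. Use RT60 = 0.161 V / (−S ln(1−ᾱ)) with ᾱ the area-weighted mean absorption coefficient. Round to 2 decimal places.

S = Σ Sᵢ = 140.0 m².
Σ(Sᵢαᵢ) = 34.3·0.45 + 50.3·0.13 + 1.7·0.01 + 2.3·0.11 + 7.5·0.02 + 9.6·0.30 + 34.3·0.04 = 26.646.
ᾱ = 26.646 / 140.0 = 0.1903.
−S·ln(1−ᾱ) = −140.0 × ln(1 − 0.1903) = 29.553.
V = 7 × 4.9 × 3 = 102.9 m³.
T = 0.161·V/[−S·ln(1−ᾱ)] = 0.161·102.9/29.553 = 0.56 s.

0.56 s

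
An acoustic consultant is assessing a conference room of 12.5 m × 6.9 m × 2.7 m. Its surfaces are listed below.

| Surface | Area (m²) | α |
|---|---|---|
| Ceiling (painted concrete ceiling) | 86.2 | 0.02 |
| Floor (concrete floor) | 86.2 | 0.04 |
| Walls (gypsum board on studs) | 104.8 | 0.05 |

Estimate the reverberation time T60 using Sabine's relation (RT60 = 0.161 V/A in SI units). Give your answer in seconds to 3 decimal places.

Summing Sᵢαᵢ: 1.724 + 3.448 + 5.240 → A = 10.412 sabins.
Volume V = 12.5 × 6.9 × 2.7 = 232.875 m³.
RT60 = 0.161 · V / A = 0.161 × 232.875 / 10.412 = 3.601 s.

3.601 s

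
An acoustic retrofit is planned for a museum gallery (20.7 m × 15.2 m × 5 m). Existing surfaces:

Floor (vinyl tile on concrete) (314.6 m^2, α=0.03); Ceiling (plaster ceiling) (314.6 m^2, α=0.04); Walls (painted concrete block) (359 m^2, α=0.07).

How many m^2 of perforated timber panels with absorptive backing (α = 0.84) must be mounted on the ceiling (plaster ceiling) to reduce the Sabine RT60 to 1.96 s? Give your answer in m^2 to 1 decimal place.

Summing Sᵢαᵢ: 9.438 + 12.584 + 25.130 → A₁ = 47.152 sabins.
V = 1573.2 m³. Target absorption A₂ = 0.161 × 1573.2 / 1.96 = 129.227 sabins.
ΔA needed = 129.227 − 47.152 = 82.075 sabins.
Net gain per m^2: Δα = 0.84 − 0.04 = 0.80.
Area = ΔA/Δα = 82.075/0.80 = 102.6 m^2.

102.6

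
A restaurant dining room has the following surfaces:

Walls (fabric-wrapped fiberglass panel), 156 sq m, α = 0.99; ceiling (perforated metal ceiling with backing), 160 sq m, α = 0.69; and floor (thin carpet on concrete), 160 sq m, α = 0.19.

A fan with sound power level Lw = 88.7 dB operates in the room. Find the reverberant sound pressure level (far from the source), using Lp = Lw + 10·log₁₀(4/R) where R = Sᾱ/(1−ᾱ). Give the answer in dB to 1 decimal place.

65.8 dB

A = 295.240 sabins; S = 476.0 sq m.
ᾱ = 0.6203, so room constant R = A/(1−ᾱ) = 777.561 sq m.
Lp = 88.7 + 10·log₁₀(4/777.561) = 88.7 + (-22.89) = 65.8 dB.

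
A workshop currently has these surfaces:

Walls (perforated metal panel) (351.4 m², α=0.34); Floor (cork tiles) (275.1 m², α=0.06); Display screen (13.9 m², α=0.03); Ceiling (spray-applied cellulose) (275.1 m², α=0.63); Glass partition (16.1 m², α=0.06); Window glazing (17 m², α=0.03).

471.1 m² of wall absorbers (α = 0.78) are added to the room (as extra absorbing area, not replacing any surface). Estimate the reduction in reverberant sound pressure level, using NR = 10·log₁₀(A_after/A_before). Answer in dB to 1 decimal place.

3.4 dB

A_before = Σ Sᵢαᵢ = 351.4·0.34 + 275.1·0.06 + 13.9·0.03 + 275.1·0.63 + 16.1·0.06 + 17·0.03 = 311.188 sabins.
Added absorption = 471.1 × 0.78 = 367.458 sabins.
New total A_after = 678.646 sabins.
NR = 10·log₁₀(678.646/311.188) = 3.4 dB.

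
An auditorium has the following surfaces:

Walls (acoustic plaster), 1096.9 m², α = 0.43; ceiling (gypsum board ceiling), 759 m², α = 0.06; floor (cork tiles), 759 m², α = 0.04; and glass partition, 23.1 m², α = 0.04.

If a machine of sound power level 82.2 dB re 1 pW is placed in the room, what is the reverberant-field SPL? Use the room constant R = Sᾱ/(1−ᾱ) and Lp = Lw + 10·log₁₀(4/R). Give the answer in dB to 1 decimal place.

59.8 dB

A = 548.491 sabins; S = 2638.0 m².
ᾱ = 548.491/2638.0 = 0.2079; R = Sᾱ/(1−ᾱ) = 548.491/(1−0.2079) = 692.452 m².
Lp = Lw + 10 log₁₀(4/R) = 82.2 -22.38 = 59.8 dB.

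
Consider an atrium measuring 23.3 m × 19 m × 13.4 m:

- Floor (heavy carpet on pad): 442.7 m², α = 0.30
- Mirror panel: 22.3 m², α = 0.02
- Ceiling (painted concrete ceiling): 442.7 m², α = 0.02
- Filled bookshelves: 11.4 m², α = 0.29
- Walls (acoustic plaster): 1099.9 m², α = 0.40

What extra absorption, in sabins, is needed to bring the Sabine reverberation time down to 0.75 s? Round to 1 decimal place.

688.1 sabins

Equivalent absorption area: A₁ = 442.7*0.30 + 22.3*0.02 + 442.7*0.02 + 11.4*0.29 + 1099.9*0.40 = 585.376 m².
Target A₂ = 0.161·5932.18/0.75 = 1273.441 sabins (V = 5932.18 m³).
ΔA = A₂ − A₁ = 1273.441 − 585.376 = 688.1 sabins.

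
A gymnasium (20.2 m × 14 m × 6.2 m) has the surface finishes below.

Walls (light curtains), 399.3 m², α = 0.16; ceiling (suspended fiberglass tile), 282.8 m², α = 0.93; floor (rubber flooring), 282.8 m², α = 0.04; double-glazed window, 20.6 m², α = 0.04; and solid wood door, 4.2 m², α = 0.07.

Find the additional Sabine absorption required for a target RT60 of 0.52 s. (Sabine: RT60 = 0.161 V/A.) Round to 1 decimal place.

A₁ = Σ Sᵢαᵢ = 399.3·0.16 + 282.8·0.93 + 282.8·0.04 + 20.6·0.04 + 4.2·0.07 = 339.322 sabins.
V = 1753.36 m³. Required absorption A₂ = 0.161 × 1753.36 / 0.52 = 542.867 sabins.
Shortfall: 542.867 − 339.322 = 203.5 sabins.

203.5 sabins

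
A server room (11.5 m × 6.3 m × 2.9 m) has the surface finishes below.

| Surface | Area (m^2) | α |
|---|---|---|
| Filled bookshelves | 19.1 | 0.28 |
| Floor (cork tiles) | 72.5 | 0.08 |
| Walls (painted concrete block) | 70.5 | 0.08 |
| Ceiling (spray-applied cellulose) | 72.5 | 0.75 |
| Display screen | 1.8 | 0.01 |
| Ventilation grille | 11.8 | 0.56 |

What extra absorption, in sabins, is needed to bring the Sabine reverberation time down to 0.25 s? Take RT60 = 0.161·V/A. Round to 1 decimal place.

57.5 sabins

A₁ = Σ Sᵢαᵢ = 19.1*0.28 + 72.5*0.08 + 70.5*0.08 + 72.5*0.75 + 1.8*0.01 + 11.8*0.56 = 77.789 sabins.
For T = 0.25 s, need A₂ = 0.161·V/T = 0.161·210.105/0.25 = 135.308 sabins.
ΔA = A₂ − A₁ = 135.308 − 77.789 = 57.5 sabins.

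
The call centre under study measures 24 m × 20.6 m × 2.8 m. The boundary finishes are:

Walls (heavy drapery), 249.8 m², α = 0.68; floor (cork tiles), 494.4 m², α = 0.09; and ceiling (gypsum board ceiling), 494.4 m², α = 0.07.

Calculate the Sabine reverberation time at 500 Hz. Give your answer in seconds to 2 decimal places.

0.90 seconds

Equivalent absorption area: A = 249.8*0.68 + 494.4*0.09 + 494.4*0.07 = 248.968 m².
V = 24·20.6·2.8 = 1384.32 m³.
Sabine: RT60 = 0.161 × 1384.32 / 248.968 = 0.90 s.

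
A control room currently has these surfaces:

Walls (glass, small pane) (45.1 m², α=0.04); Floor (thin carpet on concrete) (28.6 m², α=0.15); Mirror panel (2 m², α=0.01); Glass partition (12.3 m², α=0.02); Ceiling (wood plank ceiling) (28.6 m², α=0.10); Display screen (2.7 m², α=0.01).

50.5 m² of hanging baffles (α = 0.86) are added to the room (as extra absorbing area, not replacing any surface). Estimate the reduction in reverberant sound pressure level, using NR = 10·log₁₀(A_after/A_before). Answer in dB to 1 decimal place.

Equivalent absorption area: A_before = 45.1*0.04 + 28.6*0.15 + 2*0.01 + 12.3*0.02 + 28.6*0.10 + 2.7*0.01 = 9.247 m².
Treatment contributes 50.5·0.86 = 43.430 sabins.
A_after = 9.247 + 43.430 = 52.677 sabins.
Reduction = 10 log₁₀(A_after/A_before) = 10 log₁₀(5.6967) = 7.6 dB.

7.6 dB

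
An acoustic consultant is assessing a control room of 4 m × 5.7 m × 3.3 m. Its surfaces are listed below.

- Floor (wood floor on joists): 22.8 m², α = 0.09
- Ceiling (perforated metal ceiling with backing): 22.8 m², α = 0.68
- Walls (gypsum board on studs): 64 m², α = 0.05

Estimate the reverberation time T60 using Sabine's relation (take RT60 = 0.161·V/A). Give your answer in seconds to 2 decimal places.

Summing Sᵢαᵢ: 2.052 + 15.504 + 3.200 → A = 20.756 sabins.
V = 4·5.7·3.3 = 75.24 m³.
T = 0.161 V/A = 0.161·75.24/20.756 = 0.58 s.

0.58 s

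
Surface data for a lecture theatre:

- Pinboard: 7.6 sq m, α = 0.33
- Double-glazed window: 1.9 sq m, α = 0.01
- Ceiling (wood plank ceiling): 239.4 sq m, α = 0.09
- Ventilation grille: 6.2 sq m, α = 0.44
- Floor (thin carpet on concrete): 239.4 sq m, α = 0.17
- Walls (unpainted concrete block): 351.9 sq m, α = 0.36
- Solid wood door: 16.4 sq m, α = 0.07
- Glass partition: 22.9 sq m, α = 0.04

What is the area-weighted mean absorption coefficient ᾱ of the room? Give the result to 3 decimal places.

0.222

Total surface area S = 885.7 sq m.
Weighted sum Σ Sα = 196.247.
ᾱ = 196.247 / 885.7 = 0.222.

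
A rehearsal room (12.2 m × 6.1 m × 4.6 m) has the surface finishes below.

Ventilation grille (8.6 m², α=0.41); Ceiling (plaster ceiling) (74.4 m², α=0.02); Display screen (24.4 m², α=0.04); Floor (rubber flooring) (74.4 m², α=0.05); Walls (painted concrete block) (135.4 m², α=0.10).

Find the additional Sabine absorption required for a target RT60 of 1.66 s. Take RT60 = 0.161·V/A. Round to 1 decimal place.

10.0 sabins

Equivalent absorption area: A₁ = 8.6*0.41 + 74.4*0.02 + 24.4*0.04 + 74.4*0.05 + 135.4*0.10 = 23.250 m².
Target A₂ = 0.161·342.332/1.66 = 33.202 sabins (V = 342.332 m³).
Additional absorption ΔA = 33.202 − 23.250 = 10.0 sabins.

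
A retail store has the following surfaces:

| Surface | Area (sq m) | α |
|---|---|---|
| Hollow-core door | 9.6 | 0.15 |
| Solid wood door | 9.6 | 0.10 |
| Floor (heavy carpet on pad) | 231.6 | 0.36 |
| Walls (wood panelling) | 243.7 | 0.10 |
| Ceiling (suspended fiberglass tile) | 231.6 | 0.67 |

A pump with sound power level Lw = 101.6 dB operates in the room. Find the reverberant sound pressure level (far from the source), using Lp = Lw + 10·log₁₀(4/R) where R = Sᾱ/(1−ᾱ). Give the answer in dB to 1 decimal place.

81.4 dB

Σ(Sᵢαᵢ) = 9.6·0.15 + 9.6·0.10 + 231.6·0.36 + 243.7·0.10 + 231.6·0.67 = 265.318; total area S = 726.1 sq m.
ᾱ = 0.3654, so room constant R = A/(1−ᾱ) = 418.087 sq m.
Lp = 101.6 + 10·log₁₀(4/418.087) = 101.6 + (-20.19) = 81.4 dB.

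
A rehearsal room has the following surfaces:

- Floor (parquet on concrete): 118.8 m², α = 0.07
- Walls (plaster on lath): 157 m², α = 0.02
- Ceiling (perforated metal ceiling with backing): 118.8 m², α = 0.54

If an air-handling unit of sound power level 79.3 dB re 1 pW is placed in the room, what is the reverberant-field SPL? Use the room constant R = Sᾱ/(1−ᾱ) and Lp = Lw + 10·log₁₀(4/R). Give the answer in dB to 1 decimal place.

65.6 dB

Σ(Sᵢαᵢ) = 118.8×0.07 + 157×0.02 + 118.8×0.54 = 75.608; total area S = 394.6 m².
ᾱ = 0.1916, so room constant R = A/(1−ᾱ) = 93.528 m².
Lp = Lw + 10 log₁₀(4/R) = 79.3 -13.69 = 65.6 dB.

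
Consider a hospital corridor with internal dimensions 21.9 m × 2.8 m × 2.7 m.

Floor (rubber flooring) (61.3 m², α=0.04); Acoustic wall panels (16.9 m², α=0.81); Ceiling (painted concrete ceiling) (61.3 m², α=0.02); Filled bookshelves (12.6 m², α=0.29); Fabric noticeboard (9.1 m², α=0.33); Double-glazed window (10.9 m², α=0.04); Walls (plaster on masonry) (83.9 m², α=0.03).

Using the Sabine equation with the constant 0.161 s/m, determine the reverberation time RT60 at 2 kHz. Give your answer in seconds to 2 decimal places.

A = Σ Sᵢαᵢ = 61.3·0.04 + 16.9·0.81 + 61.3·0.02 + 12.6·0.29 + 9.1·0.33 + 10.9·0.04 + 83.9·0.03 = 26.977 sabins.
Room volume: 165.564 m³.
Sabine: RT60 = 0.161 × 165.564 / 26.977 = 0.99 s.

0.99 s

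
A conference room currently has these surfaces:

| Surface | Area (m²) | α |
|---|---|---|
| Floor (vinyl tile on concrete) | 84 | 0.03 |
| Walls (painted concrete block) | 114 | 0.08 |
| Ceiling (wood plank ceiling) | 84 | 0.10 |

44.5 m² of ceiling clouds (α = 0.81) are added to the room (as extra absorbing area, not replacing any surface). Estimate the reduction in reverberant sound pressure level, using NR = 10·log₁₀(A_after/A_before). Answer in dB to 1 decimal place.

4.5 dB

Summing Sᵢαᵢ: 2.520 + 9.120 + 8.400 → A_before = 20.040 sabins.
Added absorption = 44.5 × 0.81 = 36.045 sabins.
New total A_after = 56.085 sabins.
Reduction = 10 log₁₀(A_after/A_before) = 10 log₁₀(2.7987) = 4.5 dB.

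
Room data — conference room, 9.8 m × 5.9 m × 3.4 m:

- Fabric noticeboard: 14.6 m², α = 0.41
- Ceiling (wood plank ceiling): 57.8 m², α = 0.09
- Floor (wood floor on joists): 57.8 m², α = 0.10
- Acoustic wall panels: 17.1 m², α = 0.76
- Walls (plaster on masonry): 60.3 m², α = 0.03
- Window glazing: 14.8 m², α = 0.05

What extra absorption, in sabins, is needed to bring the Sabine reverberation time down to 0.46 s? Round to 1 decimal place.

36.3 sabins

Total absorption A₁ = 14.6·0.41 + 57.8·0.09 + 57.8·0.10 + 17.1·0.76 + 60.3·0.03 + 14.8·0.05
  = 5.986 + 5.202 + 5.780 + 12.996 + 1.809 + 0.740 = 32.513 m² sabins.
Target A₂ = 0.161·196.588/0.46 = 68.806 sabins (V = 196.588 m³).
ΔA = A₂ − A₁ = 68.806 − 32.513 = 36.3 sabins.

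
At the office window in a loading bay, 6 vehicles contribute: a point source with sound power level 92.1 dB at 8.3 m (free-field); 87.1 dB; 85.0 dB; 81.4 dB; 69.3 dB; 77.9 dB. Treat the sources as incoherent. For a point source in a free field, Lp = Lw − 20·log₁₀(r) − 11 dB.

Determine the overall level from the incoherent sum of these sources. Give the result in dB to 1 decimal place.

90.2 dB

Source at 8.3 m: Lp = 92.1 − 20·log₁₀(8.3) − 11 = 62.7 dB.
Σ 10^(Lᵢ/10) = 1.039e+09.
L_total = 10·log₁₀(1.039e+09) = 90.2 dB.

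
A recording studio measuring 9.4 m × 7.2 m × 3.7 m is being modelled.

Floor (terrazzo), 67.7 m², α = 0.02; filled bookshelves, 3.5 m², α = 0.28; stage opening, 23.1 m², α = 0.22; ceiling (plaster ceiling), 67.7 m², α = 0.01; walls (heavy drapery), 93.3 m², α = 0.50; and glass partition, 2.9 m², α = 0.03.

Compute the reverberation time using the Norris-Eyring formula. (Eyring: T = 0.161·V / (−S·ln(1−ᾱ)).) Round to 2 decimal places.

0.65 seconds

Total surface area S = 67.7 + 3.5 + 23.1 + 67.7 + 93.3 + 2.9 = 258.2 m².
Σ(Sᵢαᵢ) = 67.7·0.02 + 3.5·0.28 + 23.1·0.22 + 67.7·0.01 + 93.3·0.50 + 2.9·0.03 = 54.830.
Mean coefficient ᾱ = A/S = 0.2124.
−S·ln(1−ᾱ) = −258.2 × ln(1 − 0.2124) = 61.649.
V = 9.4 × 7.2 × 3.7 = 250.416 m³.
T = 0.161·V/[−S·ln(1−ᾱ)] = 0.161·250.416/61.649 = 0.65 s.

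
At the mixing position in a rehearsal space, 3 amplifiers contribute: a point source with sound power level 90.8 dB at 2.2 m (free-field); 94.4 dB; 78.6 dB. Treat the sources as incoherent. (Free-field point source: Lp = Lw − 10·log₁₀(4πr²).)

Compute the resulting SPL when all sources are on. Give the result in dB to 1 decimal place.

Source at 2.2 m: Lp = 90.8 − 10·log₁₀(4π·2.2²) = 90.8 − 10·log₁₀(60.821) = 73.0 dB.
Converting to relative power and adding: 10^(73.0/10) + 10^(94.4/10) + 10^(78.6/10) = 2.847e+09.
Back to dB: 10·log₁₀ Σ = 94.5 dB.

94.5 dB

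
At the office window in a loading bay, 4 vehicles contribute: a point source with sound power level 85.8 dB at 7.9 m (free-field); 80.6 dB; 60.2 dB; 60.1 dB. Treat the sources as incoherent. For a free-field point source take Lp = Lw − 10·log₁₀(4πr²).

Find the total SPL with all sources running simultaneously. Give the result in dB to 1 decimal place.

80.7 dB

Source at 7.9 m: Lp = 85.8 − 10·log₁₀(4π·7.9²) = 85.8 − 10·log₁₀(784.267) = 56.9 dB.
Sum in the linear (power) domain: Σ 10^(Lᵢ/10) = 10^(56.9/10) + 10^(80.6/10) + 10^(60.2/10) + 10^(60.1/10) = 1.174e+08.
L_total = 10·log₁₀(1.174e+08) = 80.7 dB.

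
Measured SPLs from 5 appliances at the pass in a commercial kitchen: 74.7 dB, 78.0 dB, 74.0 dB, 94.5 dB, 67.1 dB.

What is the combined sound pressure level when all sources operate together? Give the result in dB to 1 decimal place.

94.7 dB

Converting to relative power and adding: 10^(74.7/10) + 10^(78.0/10) + 10^(74.0/10) + 10^(94.5/10) + 10^(67.1/10) = 2.941e+09.
Combined level = 10 log₁₀(2.941e+09) = 94.7 dB.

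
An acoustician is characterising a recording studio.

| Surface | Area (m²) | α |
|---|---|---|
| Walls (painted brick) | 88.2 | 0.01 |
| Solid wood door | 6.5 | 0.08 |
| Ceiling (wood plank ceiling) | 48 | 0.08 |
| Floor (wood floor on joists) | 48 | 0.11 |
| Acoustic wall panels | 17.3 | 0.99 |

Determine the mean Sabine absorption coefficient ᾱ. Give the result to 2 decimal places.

0.13

S = Σ Sᵢ = 88.2 + 6.5 + 48 + 48 + 17.3 = 208.0 m².
A = 88.2×0.01 + 6.5×0.08 + 48×0.08 + 48×0.11 + 17.3×0.99 = 27.649 sabins.
ᾱ = A/S = 0.13.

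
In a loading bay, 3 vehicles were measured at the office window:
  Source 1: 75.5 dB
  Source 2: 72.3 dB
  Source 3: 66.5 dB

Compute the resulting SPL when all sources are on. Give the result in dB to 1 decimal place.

77.6 dB

Σ 10^(Lᵢ/10) = 5.693e+07.
Combined level = 10 log₁₀(5.693e+07) = 77.6 dB.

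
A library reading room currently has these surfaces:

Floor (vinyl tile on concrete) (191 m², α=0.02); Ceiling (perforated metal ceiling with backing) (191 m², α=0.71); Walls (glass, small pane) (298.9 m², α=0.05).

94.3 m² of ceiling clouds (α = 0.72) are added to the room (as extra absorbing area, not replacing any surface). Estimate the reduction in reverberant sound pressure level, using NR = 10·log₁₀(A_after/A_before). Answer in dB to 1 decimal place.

Summing Sᵢαᵢ: 3.820 + 135.610 + 14.945 → A_before = 154.375 sabins.
Added absorption = 94.3 × 0.72 = 67.896 sabins.
New total A_after = 222.271 sabins.
Reduction = 10 log₁₀(A_after/A_before) = 10 log₁₀(1.4398) = 1.6 dB.

1.6 dB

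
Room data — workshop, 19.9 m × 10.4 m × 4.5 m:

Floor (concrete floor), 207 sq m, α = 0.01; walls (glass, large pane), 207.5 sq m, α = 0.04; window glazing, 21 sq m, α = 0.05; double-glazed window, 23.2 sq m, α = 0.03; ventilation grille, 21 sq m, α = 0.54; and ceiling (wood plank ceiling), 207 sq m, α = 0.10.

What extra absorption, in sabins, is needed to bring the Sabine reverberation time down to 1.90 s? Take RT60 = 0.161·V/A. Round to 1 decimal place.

34.8 sabins

Total absorption A₁ = 207×0.01 + 207.5×0.04 + 21×0.05 + 23.2×0.03 + 21×0.54 + 207×0.10
  = 2.070 + 8.300 + 1.050 + 0.696 + 11.340 + 20.700 = 44.156 sq m sabins.
V = 931.32 m³. Required absorption A₂ = 0.161 × 931.32 / 1.90 = 78.917 sabins.
Additional absorption ΔA = 78.917 − 44.156 = 34.8 sabins.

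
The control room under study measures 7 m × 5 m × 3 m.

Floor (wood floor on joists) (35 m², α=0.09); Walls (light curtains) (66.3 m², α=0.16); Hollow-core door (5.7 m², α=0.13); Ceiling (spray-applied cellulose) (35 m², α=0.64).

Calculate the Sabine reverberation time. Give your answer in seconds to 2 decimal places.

Total absorption A = 35×0.09 + 66.3×0.16 + 5.7×0.13 + 35×0.64
  = 3.150 + 10.608 + 0.741 + 22.400 = 36.899 m² sabins.
Room volume: 105 m³.
Sabine: RT60 = 0.161 × 105 / 36.899 = 0.46 s.

0.46 s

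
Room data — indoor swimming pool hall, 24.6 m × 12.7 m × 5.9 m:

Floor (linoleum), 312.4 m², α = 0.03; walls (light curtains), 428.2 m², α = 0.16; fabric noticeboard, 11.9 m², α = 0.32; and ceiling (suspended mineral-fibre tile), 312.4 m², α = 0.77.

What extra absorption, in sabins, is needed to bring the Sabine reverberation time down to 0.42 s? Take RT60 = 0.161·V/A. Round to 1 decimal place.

384.3 sabins

Total absorption A₁ = 312.4×0.03 + 428.2×0.16 + 11.9×0.32 + 312.4×0.77
  = 9.372 + 68.512 + 3.808 + 240.548 = 322.240 m² sabins.
Target A₂ = 0.161·1843.278/0.42 = 706.590 sabins (V = 1843.278 m³).
ΔA = A₂ − A₁ = 706.590 − 322.240 = 384.3 sabins.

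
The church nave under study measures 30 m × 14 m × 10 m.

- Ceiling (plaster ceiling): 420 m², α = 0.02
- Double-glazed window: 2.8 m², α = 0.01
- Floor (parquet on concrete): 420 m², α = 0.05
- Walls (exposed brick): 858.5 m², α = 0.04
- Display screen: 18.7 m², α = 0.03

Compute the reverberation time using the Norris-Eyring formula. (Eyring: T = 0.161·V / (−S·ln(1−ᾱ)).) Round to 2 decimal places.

10.31 s

S = Σ Sᵢ = 1720.0 m².
Absorption A = 420·0.02 + 2.8·0.01 + 420·0.05 + 858.5·0.04 + 18.7·0.03 = 64.329 sabins.
Mean coefficient ᾱ = A/S = 0.0374.
Eyring denominator: −S ln(1−ᾱ) = 65.562.
V = 30 × 14 × 10 = 4200 m³.
RT60 = 0.161 × 4200 / 65.562 = 10.31 s.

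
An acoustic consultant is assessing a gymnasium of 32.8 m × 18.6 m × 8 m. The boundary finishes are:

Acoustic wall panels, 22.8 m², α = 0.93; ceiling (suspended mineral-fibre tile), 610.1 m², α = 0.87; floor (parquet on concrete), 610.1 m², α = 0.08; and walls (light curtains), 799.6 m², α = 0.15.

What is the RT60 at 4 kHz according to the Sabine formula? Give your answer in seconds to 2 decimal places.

Equivalent absorption area: A = 22.8×0.93 + 610.1×0.87 + 610.1×0.08 + 799.6×0.15 = 720.739 m².
V = 32.8·18.6·8 = 4880.64 m³.
Sabine: RT60 = 0.161 × 4880.64 / 720.739 = 1.09 s.

1.09 s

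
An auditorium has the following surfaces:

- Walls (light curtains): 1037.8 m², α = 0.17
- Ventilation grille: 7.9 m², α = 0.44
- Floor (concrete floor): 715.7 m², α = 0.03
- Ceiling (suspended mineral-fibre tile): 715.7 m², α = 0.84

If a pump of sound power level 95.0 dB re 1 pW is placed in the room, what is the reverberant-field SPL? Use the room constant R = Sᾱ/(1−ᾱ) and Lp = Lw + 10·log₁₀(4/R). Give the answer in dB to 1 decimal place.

Σ(Sᵢαᵢ) = 1037.8·0.17 + 7.9·0.44 + 715.7·0.03 + 715.7·0.84 = 802.561; total area S = 2477.1 m².
ᾱ = 0.3240, so room constant R = A/(1−ᾱ) = 1187.220 m².
Lp = Lw + 10 log₁₀(4/R) = 95.0 -24.72 = 70.3 dB.

70.3 dB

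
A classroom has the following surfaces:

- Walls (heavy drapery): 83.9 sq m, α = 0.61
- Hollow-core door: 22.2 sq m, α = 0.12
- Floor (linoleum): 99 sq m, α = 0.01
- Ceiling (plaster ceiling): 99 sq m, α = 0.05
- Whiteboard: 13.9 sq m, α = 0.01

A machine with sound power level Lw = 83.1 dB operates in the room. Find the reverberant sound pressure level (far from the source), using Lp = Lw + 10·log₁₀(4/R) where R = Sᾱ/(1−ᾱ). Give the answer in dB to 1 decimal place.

A = 59.922 sabins; S = 318.0 sq m.
ᾱ = 0.1884, so room constant R = A/(1−ᾱ) = 73.832 sq m.
Lp = Lw + 10 log₁₀(4/R) = 83.1 -12.66 = 70.4 dB.

70.4 dB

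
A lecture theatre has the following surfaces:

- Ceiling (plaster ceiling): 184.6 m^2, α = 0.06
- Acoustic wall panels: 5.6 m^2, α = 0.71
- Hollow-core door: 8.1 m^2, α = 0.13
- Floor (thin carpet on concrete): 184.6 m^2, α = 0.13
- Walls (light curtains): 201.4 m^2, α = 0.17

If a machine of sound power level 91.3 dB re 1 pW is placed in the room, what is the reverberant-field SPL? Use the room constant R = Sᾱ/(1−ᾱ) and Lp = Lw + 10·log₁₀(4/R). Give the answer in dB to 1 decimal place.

A = 74.341 sabins; S = 584.3 m^2.
ᾱ = 0.1272, so room constant R = A/(1−ᾱ) = 85.175 m^2.
Lp = Lw + 10 log₁₀(4/R) = 91.3 -13.28 = 78.0 dB.

78.0 dB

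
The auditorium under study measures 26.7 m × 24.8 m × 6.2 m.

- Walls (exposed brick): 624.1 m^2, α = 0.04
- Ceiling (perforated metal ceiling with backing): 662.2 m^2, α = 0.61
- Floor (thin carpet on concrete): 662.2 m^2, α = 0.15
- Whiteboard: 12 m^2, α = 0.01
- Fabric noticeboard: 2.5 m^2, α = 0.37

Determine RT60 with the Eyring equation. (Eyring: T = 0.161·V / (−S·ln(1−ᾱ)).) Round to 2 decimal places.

1.07 seconds

Total surface area S = 624.1 + 662.2 + 662.2 + 12 + 2.5 = 1963.0 m^2.
Σ(Sᵢαᵢ) = 624.1×0.04 + 662.2×0.61 + 662.2×0.15 + 12×0.01 + 2.5×0.37 = 529.281.
ᾱ = 529.281 / 1963.0 = 0.2696.
−S·ln(1−ᾱ) = −1963.0 × ln(1 − 0.2696) = 616.702.
V = 26.7 × 24.8 × 6.2 = 4105.392 m³.
T = 0.161·V/[−S·ln(1−ᾱ)] = 0.161·4105.392/616.702 = 1.07 s.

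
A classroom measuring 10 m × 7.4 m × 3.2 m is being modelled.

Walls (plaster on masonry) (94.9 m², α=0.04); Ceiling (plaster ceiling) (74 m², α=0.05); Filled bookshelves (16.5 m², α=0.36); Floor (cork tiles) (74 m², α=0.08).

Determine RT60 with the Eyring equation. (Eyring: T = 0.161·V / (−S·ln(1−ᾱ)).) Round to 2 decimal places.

S = Σ Sᵢ = 259.4 m².
Σ(Sᵢαᵢ) = 94.9×0.04 + 74×0.05 + 16.5×0.36 + 74×0.08 = 19.356.
Mean coefficient ᾱ = A/S = 0.0746.
−S·ln(1−ᾱ) = −259.4 × ln(1 − 0.0746) = 20.111.
V = 10 × 7.4 × 3.2 = 236.8 m³.
RT60 = 0.161 × 236.8 / 20.111 = 1.90 s.

1.90 seconds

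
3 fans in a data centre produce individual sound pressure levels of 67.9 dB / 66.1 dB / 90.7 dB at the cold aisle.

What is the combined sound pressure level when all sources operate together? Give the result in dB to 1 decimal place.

Σ 10^(Lᵢ/10) = 1.185e+09.
Back to dB: 10·log₁₀ Σ = 90.7 dB.

90.7 dB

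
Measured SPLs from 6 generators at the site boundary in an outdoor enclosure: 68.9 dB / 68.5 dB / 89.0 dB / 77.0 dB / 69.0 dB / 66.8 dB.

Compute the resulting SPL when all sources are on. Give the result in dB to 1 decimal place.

Σ 10^(Lᵢ/10) = 8.72e+08.
L_total = 10·log₁₀(8.72e+08) = 89.4 dB.

89.4 dB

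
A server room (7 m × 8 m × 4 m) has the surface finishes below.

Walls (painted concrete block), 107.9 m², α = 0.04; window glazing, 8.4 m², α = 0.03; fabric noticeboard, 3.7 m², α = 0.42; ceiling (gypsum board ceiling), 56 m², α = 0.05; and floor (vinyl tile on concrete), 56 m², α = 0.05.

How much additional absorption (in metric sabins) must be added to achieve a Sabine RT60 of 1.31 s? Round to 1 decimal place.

15.8 sabins

Summing Sᵢαᵢ: 4.316 + 0.252 + 1.554 + 2.800 + 2.800 → A₁ = 11.722 sabins.
Target A₂ = 0.161·224/1.31 = 27.530 sabins (V = 224 m³).
Additional absorption ΔA = 27.530 − 11.722 = 15.8 sabins.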